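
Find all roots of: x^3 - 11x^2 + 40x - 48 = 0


Let p(x) = x^3 - 11x^2 + 40x - 48. By the rational root theorem (leading coefficient 1), any rational root is an integer divisor of 48: try ±1, ±2, ... in turn.
Test x = 1: value = -18 ≠ 0.
Test x = -1: value = -100 ≠ 0.
Test x = 2: value = -4 ≠ 0.
Test x = -2: value = -180 ≠ 0.
Test x = 3: value = 0 ✓, so (x - 3) is a factor.
Synthetic division by (x - 3): bring down 1; 1(3) - 11 = -8; (-8)(3) + 40 = 16; 16(3) - 48 = 0 → quotient x^2 - 8x + 16, remainder 0.
Solve the quadratic x^2 - 8x + 16 = 0: discriminant = (-8)^2 - 4(1)(16) = 64 - 64 = 0.
Discriminant = 0, so a double root: x = 8/2 = 4.
Collecting all roots found:

x = 3, x = 4 (multiplicity 2)


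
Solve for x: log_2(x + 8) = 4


Convert to exponential form: x + 8 = 2^4 = 16
x = 16 - 8 = 8
Check: log_2(8 + 8) = log_2(16) = log_2(16) = 4 ✓

x = 8


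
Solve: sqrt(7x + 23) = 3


Square both sides: 7x + 23 = 3^2 = 9
7x = 9 - 23 = -14
x = -2
Check: sqrt(7*(-2) + 23) = sqrt(9) = 3 ✓

x = -2


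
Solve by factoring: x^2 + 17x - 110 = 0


We need two numbers that multiply to -110 and add to 17.
Those numbers are -5 and 22 (since (-5) * 22 = -110 and (-5) + 22 = 17).
So x^2 + 17x - 110 = (x - 5)(x + 22) = 0
Setting each factor to zero: x = 5 or x = -22

x = -22, x = 5


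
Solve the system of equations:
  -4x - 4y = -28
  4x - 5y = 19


Using Cramer's rule:
Determinant D = (-4)(-5) - (4)(-4) = 20 + 16 = 36
Dx = (-28)(-5) - (19)(-4) = 140 + 76 = 216
Dy = (-4)(19) - (4)(-28) = -76 + 112 = 36
x = Dx/D = 216/36 = 6
y = Dy/D = 36/36 = 1

x = 6, y = 1


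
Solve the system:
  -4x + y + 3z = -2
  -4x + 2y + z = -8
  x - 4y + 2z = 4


Using Cramer's rule. Expand each determinant along the first row.
D  = (-4)*[2*2 - 1*(-4)] - 1*[(-4)*2 - 1*1] + 3*[(-4)*(-4) - 2*1]
  = (-4)*(8) - 1*(-9) + 3*(14) = 19
Dx = (-2)*[2*2 - 1*(-4)] - 1*[(-8)*2 - 1*4] + 3*[(-8)*(-4) - 2*4]
  = (-2)*(8) - 1*(-20) + 3*(24) = 76
Dy = (-4)*[(-8)*2 - 1*4] - (-2)*[(-4)*2 - 1*1] + 3*[(-4)*4 - (-8)*1]
  = (-4)*(-20) - (-2)*(-9) + 3*(-8) = 38
Dz = (-4)*[2*4 - (-8)*(-4)] - 1*[(-4)*4 - (-8)*1] + (-2)*[(-4)*(-4) - 2*1]
  = (-4)*(-24) - 1*(-8) + (-2)*(14) = 76
x = Dx/D = 76/19 = 4, y = Dy/D = 38/19 = 2, z = Dz/D = 76/19 = 4
Check eq1: (-4)(4) + (1)(2) + (3)(4) = -2 = -2 ✓
Check eq2: (-4)(4) + (2)(2) + (1)(4) = -8 = -8 ✓
Check eq3: (1)(4) + (-4)(2) + (2)(4) = 4 = 4 ✓

x = 4, y = 2, z = 4


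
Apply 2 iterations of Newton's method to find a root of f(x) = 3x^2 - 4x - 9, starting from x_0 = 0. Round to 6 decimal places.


Newton's method: x_(n+1) = x_n - f(x_n)/f'(x_n)
f(x) = 3x^2 - 4x - 9
f'(x) = 6x - 4

Iteration 1:
  f(0.000000) = -9.000000
  f'(0.000000) = -4.000000
  x_1 = 0.000000 - (-9.000000)/(-4.000000) = -2.250000

Iteration 2:
  f(-2.250000) = 15.187500
  f'(-2.250000) = -17.500000
  x_2 = -2.250000 - (15.187500)/(-17.500000) = -1.382143

x_2 = -1.382143


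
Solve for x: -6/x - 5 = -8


Subtract -5 from both sides: -6/x = -3
Multiply both sides by x: -6 = -3 * x
Divide by -3: x = 2

x = 2


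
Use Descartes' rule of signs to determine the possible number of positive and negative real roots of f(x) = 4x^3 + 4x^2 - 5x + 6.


Descartes' rule of signs:

For positive roots, count sign changes in f(x) = 4x^3 + 4x^2 - 5x + 6:
Signs of coefficients: +, +, -, +
Number of sign changes: 2
Possible positive real roots: 2, 0

For negative roots, examine f(-x) = -4x^3 + 4x^2 + 5x + 6:
Signs of coefficients: -, +, +, +
Number of sign changes: 1
Possible negative real roots: 1

Positive roots: 2 or 0; Negative roots: 1


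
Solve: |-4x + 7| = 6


An absolute value equation |expr| = 6 gives two cases:
Case 1: -4x + 7 = 6
  -4x = -1, so x = 1/4
Case 2: -4x + 7 = -6
  -4x = -13, so x = 13/4

x = 1/4, x = 13/4


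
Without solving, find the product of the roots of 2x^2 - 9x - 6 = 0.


By Vieta's formulas for ax^2 + bx + c = 0:
  Sum of roots = -b/a
  Product of roots = c/a

Here a = 2, b = -9, c = -6
Sum = -(-9)/2 = 9/2
Product = -6/2 = -3

Product = -3


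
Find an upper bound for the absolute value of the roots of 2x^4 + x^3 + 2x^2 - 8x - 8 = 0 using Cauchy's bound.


Cauchy's bound: all roots r satisfy |r| <= 1 + max(|a_i/a_n|) for i = 0,...,n-1
where a_n is the leading coefficient.

Coefficients: [2, 1, 2, -8, -8]
Leading coefficient a_n = 2
Ratios |a_i/a_n|: 1/2, 1, 4, 4
Maximum ratio: 4
Cauchy's bound: |r| <= 1 + 4 = 5

Upper bound = 5


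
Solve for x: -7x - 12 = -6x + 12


Starting with: -7x - 12 = -6x + 12
Move all x terms to left: (-7 + 6)x = 12 + 12
Simplify: -x = 24
Divide both sides by -1: x = -24

x = -24


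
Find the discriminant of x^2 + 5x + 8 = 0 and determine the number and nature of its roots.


For ax^2 + bx + c = 0, discriminant D = b^2 - 4ac
Here a = 1, b = 5, c = 8
D = (5)^2 - 4(1)(8) = 25 - 32 = -7

D = -7 < 0
The equation has no real roots (2 complex conjugate roots).

Discriminant = -7, no real roots (2 complex conjugate roots)


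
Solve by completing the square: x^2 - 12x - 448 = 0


Start: x^2 - 12x - 448 = 0
Move constant: x^2 - 12x = 448
Half of -12 is -6, squared is 36
Add 36 to both sides: x^2 - 12x + 36 = 484
(x - 6)^2 = 484
x - 6 = ±22
x = 6 + 22 = 28 or x = 6 - 22 = -16

x = -16, x = 28


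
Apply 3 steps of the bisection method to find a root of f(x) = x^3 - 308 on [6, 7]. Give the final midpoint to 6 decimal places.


f(x) = x^3 - 308
f(6) = -92 < 0
f(7) = 35 > 0

Step 1: midpoint = (6.000000 + 7.000000)/2 = 6.500000
  f(6.500000) = -33.375000
  f(mid) < 0, so root is in [6.500000, 7.000000]

Step 2: midpoint = (6.500000 + 7.000000)/2 = 6.750000
  f(6.750000) = -0.453125
  f(mid) < 0, so root is in [6.750000, 7.000000]

Step 3: midpoint = (6.750000 + 7.000000)/2 = 6.875000
  f(6.875000) = 16.951172
  f(mid) > 0, so root is in [6.750000, 6.875000]

midpoint = 6.875000


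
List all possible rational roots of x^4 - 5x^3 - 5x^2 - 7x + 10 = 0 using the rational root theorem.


Rational root theorem: possible roots are ±p/q where:
  p divides the constant term (10): p ∈ {1, 2, 5, 10}
  q divides the leading coefficient (1): q ∈ {1}

All possible rational roots: -10, -5, -2, -1, 1, 2, 5, 10

-10, -5, -2, -1, 1, 2, 5, 10


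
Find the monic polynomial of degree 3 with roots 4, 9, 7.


A monic polynomial with roots 4, 9, 7 is:
p(x) = (x - 4)(x - 9)(x - 7)
After multiplying by (x - 4): x - 4
After multiplying by (x - 9): x^2 - 13x + 36
After multiplying by (x - 7): x^3 - 20x^2 + 127x - 252

x^3 - 20x^2 + 127x - 252


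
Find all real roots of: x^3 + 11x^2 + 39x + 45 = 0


Let p(x) = x^3 + 11x^2 + 39x + 45. By the rational root theorem (leading coefficient 1), any rational root is an integer divisor of 45: try ±1, ±2, ... in turn.
Test x = 1: value = 96 ≠ 0.
Test x = -1: value = 16 ≠ 0.
Test x = 3: value = 288 ≠ 0.
Test x = -3: value = 0 ✓, so (x + 3) is a factor.
Synthetic division by (x + 3): bring down 1; 1(-3) + 11 = 8; 8(-3) + 39 = 15; 15(-3) + 45 = 0 → quotient x^2 + 8x + 15, remainder 0.
Solve the quadratic x^2 + 8x + 15 = 0: discriminant = 8^2 - 4(1)(15) = 64 - 60 = 4.
sqrt(4) = 2, so x = (-8 ± 2)/2: x = -3 or x = -5.

x = -5, x = -3 (multiplicity 2)


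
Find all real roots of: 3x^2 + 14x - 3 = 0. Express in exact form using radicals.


Using the quadratic formula: x = (-b ± sqrt(b^2 - 4ac)) / (2a)
Here a = 3, b = 14, c = -3
Discriminant = b^2 - 4ac = 14^2 - 4(3)(-3) = 196 + 36 = 232
Since discriminant = 232 > 0, there are two real roots.
x = (-14 ± 2*sqrt(58)) / 6
Simplifying: x = (-7 ± sqrt(58)) / 3
Numerically: x ≈ 0.2053 or x ≈ -4.8719

x = (-7 + sqrt(58)) / 3 or x = (-7 - sqrt(58)) / 3


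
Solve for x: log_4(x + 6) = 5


Convert to exponential form: x + 6 = 4^5 = 1024
x = 1024 - 6 = 1018
Check: log_4(1018 + 6) = log_4(1024) = log_4(1024) = 5 ✓

x = 1018


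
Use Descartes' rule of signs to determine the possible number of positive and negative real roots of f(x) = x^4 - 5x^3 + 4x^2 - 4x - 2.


Descartes' rule of signs:

For positive roots, count sign changes in f(x) = x^4 - 5x^3 + 4x^2 - 4x - 2:
Signs of coefficients: +, -, +, -, -
Number of sign changes: 3
Possible positive real roots: 3, 1

For negative roots, examine f(-x) = x^4 + 5x^3 + 4x^2 + 4x - 2:
Signs of coefficients: +, +, +, +, -
Number of sign changes: 1
Possible negative real roots: 1

Positive roots: 3 or 1; Negative roots: 1


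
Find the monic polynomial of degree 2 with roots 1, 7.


A monic polynomial with roots 1, 7 is:
p(x) = (x - 1)(x - 7)
After multiplying by (x - 1): x - 1
After multiplying by (x - 7): x^2 - 8x + 7

x^2 - 8x + 7


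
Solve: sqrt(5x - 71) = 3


Square both sides: 5x - 71 = 3^2 = 9
5x = 9 + 71 = 80
x = 16
Check: sqrt(5*16 - 71) = sqrt(9) = 3 ✓

x = 16


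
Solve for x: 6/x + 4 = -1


Subtract 4 from both sides: 6/x = -5
Multiply both sides by x: 6 = -5 * x
Divide by -5: x = -6/5

x = -6/5


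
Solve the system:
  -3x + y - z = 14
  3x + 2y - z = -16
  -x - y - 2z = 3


Using Cramer's rule. Expand each determinant along the first row.
D  = (-3)*[2*(-2) - (-1)*(-1)] - 1*[3*(-2) - (-1)*(-1)] + (-1)*[3*(-1) - 2*(-1)]
  = (-3)*(-5) - 1*(-7) + (-1)*(-1) = 23
Dx = 14*[2*(-2) - (-1)*(-1)] - 1*[(-16)*(-2) - (-1)*3] + (-1)*[(-16)*(-1) - 2*3]
  = 14*(-5) - 1*(35) + (-1)*(10) = -115
Dy = (-3)*[(-16)*(-2) - (-1)*3] - 14*[3*(-2) - (-1)*(-1)] + (-1)*[3*3 - (-16)*(-1)]
  = (-3)*(35) - 14*(-7) + (-1)*(-7) = 0
Dz = (-3)*[2*3 - (-16)*(-1)] - 1*[3*3 - (-16)*(-1)] + 14*[3*(-1) - 2*(-1)]
  = (-3)*(-10) - 1*(-7) + 14*(-1) = 23
x = Dx/D = -115/23 = -5, y = Dy/D = 0/23 = 0, z = Dz/D = 23/23 = 1
Check eq1: (-3)(-5) + (1)(0) + (-1)(1) = 14 = 14 ✓
Check eq2: (3)(-5) + (2)(0) + (-1)(1) = -16 = -16 ✓
Check eq3: (-1)(-5) + (-1)(0) + (-2)(1) = 3 = 3 ✓

x = -5, y = 0, z = 1


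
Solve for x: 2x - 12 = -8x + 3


Starting with: 2x - 12 = -8x + 3
Move all x terms to left: (2 + 8)x = 3 + 12
Simplify: 10x = 15
Divide both sides by 10: x = 3/2

x = 3/2


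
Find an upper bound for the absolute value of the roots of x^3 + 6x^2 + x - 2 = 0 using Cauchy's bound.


Cauchy's bound: all roots r satisfy |r| <= 1 + max(|a_i/a_n|) for i = 0,...,n-1
where a_n is the leading coefficient.

Coefficients: [1, 6, 1, -2]
Leading coefficient a_n = 1
Ratios |a_i/a_n|: 6, 1, 2
Maximum ratio: 6
Cauchy's bound: |r| <= 1 + 6 = 7

Upper bound = 7


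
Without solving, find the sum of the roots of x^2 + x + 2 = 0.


By Vieta's formulas for ax^2 + bx + c = 0:
  Sum of roots = -b/a
  Product of roots = c/a

Here a = 1, b = 1, c = 2
Sum = -(1)/1 = -1
Product = 2/1 = 2

Sum = -1


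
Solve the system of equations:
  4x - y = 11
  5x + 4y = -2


Using Cramer's rule:
Determinant D = (4)(4) - (5)(-1) = 16 + 5 = 21
Dx = (11)(4) - (-2)(-1) = 44 - 2 = 42
Dy = (4)(-2) - (5)(11) = -8 - 55 = -63
x = Dx/D = 42/21 = 2
y = Dy/D = -63/21 = -3

x = 2, y = -3


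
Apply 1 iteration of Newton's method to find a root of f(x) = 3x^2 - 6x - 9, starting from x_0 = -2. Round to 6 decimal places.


Newton's method: x_(n+1) = x_n - f(x_n)/f'(x_n)
f(x) = 3x^2 - 6x - 9
f'(x) = 6x - 6

Iteration 1:
  f(-2.000000) = 15.000000
  f'(-2.000000) = -18.000000
  x_1 = -2.000000 - (15.000000)/(-18.000000) = -1.166667

x_1 = -1.166667


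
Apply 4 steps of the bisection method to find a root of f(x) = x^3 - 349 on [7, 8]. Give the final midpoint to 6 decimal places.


f(x) = x^3 - 349
f(7) = -6 < 0
f(8) = 163 > 0

Step 1: midpoint = (7.000000 + 8.000000)/2 = 7.500000
  f(7.500000) = 72.875000
  f(mid) > 0, so root is in [7.000000, 7.500000]

Step 2: midpoint = (7.000000 + 7.500000)/2 = 7.250000
  f(7.250000) = 32.078125
  f(mid) > 0, so root is in [7.000000, 7.250000]

Step 3: midpoint = (7.000000 + 7.250000)/2 = 7.125000
  f(7.125000) = 12.705078
  f(mid) > 0, so root is in [7.000000, 7.125000]

Step 4: midpoint = (7.000000 + 7.125000)/2 = 7.062500
  f(7.062500) = 3.269775
  f(mid) > 0, so root is in [7.000000, 7.062500]

midpoint = 7.062500


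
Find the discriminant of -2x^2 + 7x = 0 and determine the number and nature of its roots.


For ax^2 + bx + c = 0, discriminant D = b^2 - 4ac
Here a = -2, b = 7, c = 0
D = (7)^2 - 4(-2)(0) = 49 - 0 = 49

D = 49 > 0 and is a perfect square (sqrt = 7)
The equation has 2 distinct real rational roots.

Discriminant = 49, 2 distinct real rational roots


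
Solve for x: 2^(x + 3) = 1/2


Express both sides with the same base.
1/2 = 2^(-1)
Since the bases match, equate exponents: x + 3 = -1
So x = -1 - (3) = -4

x = -4


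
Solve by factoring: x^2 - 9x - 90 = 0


We need two numbers that multiply to -90 and add to -9.
Those numbers are -15 and 6 (since (-15) * 6 = -90 and (-15) + 6 = -9).
So x^2 - 9x - 90 = (x - 15)(x + 6) = 0
Setting each factor to zero: x = 15 or x = -6

x = -6, x = 15


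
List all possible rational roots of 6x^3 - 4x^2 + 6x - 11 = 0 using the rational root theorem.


Rational root theorem: possible roots are ±p/q where:
  p divides the constant term (-11): p ∈ {1, 11}
  q divides the leading coefficient (6): q ∈ {1, 2, 3, 6}

All possible rational roots: -11, -11/2, -11/3, -11/6, -1, -1/2, -1/3, -1/6, 1/6, 1/3, 1/2, 1, 11/6, 11/3, 11/2, 11

-11, -11/2, -11/3, -11/6, -1, -1/2, -1/3, -1/6, 1/6, 1/3, 1/2, 1, 11/6, 11/3, 11/2, 11


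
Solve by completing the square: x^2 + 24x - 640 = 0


Start: x^2 + 24x - 640 = 0
Move constant: x^2 + 24x = 640
Half of 24 is 12, squared is 144
Add 144 to both sides: x^2 + 24x + 144 = 784
(x + 12)^2 = 784
x + 12 = ±28
x = -12 + 28 = 16 or x = -12 - 28 = -40

x = -40, x = 16


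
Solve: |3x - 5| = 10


An absolute value equation |expr| = 10 gives two cases:
Case 1: 3x - 5 = 10
  3x = 15, so x = 5
Case 2: 3x - 5 = -10
  3x = -5, so x = -5/3

x = -5/3, x = 5


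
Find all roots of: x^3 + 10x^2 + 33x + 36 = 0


Let p(x) = x^3 + 10x^2 + 33x + 36. By the rational root theorem (leading coefficient 1), any rational root is an integer divisor of 36: try ±1, ±2, ... in turn.
Test x = 1: value = 80 ≠ 0.
Test x = -1: value = 12 ≠ 0.
Test x = 2: value = 150 ≠ 0.
Test x = -2: value = 2 ≠ 0.
Test x = 3: value = 252 ≠ 0.
Test x = -3: value = 0 ✓, so (x + 3) is a factor.
Synthetic division by (x + 3): bring down 1; 1(-3) + 10 = 7; 7(-3) + 33 = 12; 12(-3) + 36 = 0 → quotient x^2 + 7x + 12, remainder 0.
Solve the quadratic x^2 + 7x + 12 = 0: discriminant = 7^2 - 4(1)(12) = 49 - 48 = 1.
sqrt(1) = 1, so x = (-7 ± 1)/2: x = -3 or x = -4.
Collecting all roots found:

x = -4, x = -3 (multiplicity 2)


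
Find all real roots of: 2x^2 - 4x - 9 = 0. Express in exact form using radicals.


Using the quadratic formula: x = (-b ± sqrt(b^2 - 4ac)) / (2a)
Here a = 2, b = -4, c = -9
Discriminant = b^2 - 4ac = (-4)^2 - 4(2)(-9) = 16 + 72 = 88
Since discriminant = 88 > 0, there are two real roots.
x = (4 ± 2*sqrt(22)) / 4
Simplifying: x = (2 ± sqrt(22)) / 2
Numerically: x ≈ 3.3452 or x ≈ -1.3452

x = (2 + sqrt(22)) / 2 or x = (2 - sqrt(22)) / 2


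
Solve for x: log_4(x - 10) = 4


Convert to exponential form: x - 10 = 4^4 = 256
x = 256 + 10 = 266
Check: log_4(266 - 10) = log_4(256) = log_4(256) = 4 ✓

x = 266


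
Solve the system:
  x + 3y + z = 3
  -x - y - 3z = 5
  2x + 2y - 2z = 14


Using Cramer's rule. Expand each determinant along the first row.
D  = 1*[(-1)*(-2) - (-3)*2] - 3*[(-1)*(-2) - (-3)*2] + 1*[(-1)*2 - (-1)*2]
  = 1*(8) - 3*(8) + 1*(0) = -16
Dx = 3*[(-1)*(-2) - (-3)*2] - 3*[5*(-2) - (-3)*14] + 1*[5*2 - (-1)*14]
  = 3*(8) - 3*(32) + 1*(24) = -48
Dy = 1*[5*(-2) - (-3)*14] - 3*[(-1)*(-2) - (-3)*2] + 1*[(-1)*14 - 5*2]
  = 1*(32) - 3*(8) + 1*(-24) = -16
Dz = 1*[(-1)*14 - 5*2] - 3*[(-1)*14 - 5*2] + 3*[(-1)*2 - (-1)*2]
  = 1*(-24) - 3*(-24) + 3*(0) = 48
x = Dx/D = -48/-16 = 3, y = Dy/D = -16/-16 = 1, z = Dz/D = 48/-16 = -3
Check eq1: (1)(3) + (3)(1) + (1)(-3) = 3 = 3 ✓
Check eq2: (-1)(3) + (-1)(1) + (-3)(-3) = 5 = 5 ✓
Check eq3: (2)(3) + (2)(1) + (-2)(-3) = 14 = 14 ✓

x = 3, y = 1, z = -3


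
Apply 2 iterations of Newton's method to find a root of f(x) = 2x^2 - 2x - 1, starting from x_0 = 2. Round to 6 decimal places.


Newton's method: x_(n+1) = x_n - f(x_n)/f'(x_n)
f(x) = 2x^2 - 2x - 1
f'(x) = 4x - 2

Iteration 1:
  f(2.000000) = 3.000000
  f'(2.000000) = 6.000000
  x_1 = 2.000000 - (3.000000)/(6.000000) = 1.500000

Iteration 2:
  f(1.500000) = 0.500000
  f'(1.500000) = 4.000000
  x_2 = 1.500000 - (0.500000)/(4.000000) = 1.375000

x_2 = 1.375000


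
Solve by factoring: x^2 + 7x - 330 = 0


We need two numbers that multiply to -330 and add to 7.
Those numbers are 22 and -15 (since 22 * (-15) = -330 and 22 + (-15) = 7).
So x^2 + 7x - 330 = (x + 22)(x - 15) = 0
Setting each factor to zero: x = -22 or x = 15

x = -22, x = 15


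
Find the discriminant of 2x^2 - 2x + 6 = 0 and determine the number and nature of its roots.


For ax^2 + bx + c = 0, discriminant D = b^2 - 4ac
Here a = 2, b = -2, c = 6
D = (-2)^2 - 4(2)(6) = 4 - 48 = -44

D = -44 < 0
The equation has no real roots (2 complex conjugate roots).

Discriminant = -44, no real roots (2 complex conjugate roots)


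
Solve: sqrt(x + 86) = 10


Square both sides: x + 86 = 10^2 = 100
x = 100 - 86 = 14
x = 14
Check: sqrt(1*14 + 86) = sqrt(100) = 10 ✓

x = 14


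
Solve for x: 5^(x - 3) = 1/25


Express both sides with the same base.
1/25 = 5^(-2)
Since the bases match, equate exponents: x - 3 = -2
So x = -2 - (-3) = 1

x = 1


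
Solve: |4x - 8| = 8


An absolute value equation |expr| = 8 gives two cases:
Case 1: 4x - 8 = 8
  4x = 16, so x = 4
Case 2: 4x - 8 = -8
  4x = 0, so x = 0

x = 0, x = 4


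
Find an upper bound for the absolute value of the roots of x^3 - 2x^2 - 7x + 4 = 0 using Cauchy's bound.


Cauchy's bound: all roots r satisfy |r| <= 1 + max(|a_i/a_n|) for i = 0,...,n-1
where a_n is the leading coefficient.

Coefficients: [1, -2, -7, 4]
Leading coefficient a_n = 1
Ratios |a_i/a_n|: 2, 7, 4
Maximum ratio: 7
Cauchy's bound: |r| <= 1 + 7 = 8

Upper bound = 8


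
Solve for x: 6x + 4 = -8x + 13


Starting with: 6x + 4 = -8x + 13
Move all x terms to left: (6 + 8)x = 13 - 4
Simplify: 14x = 9
Divide both sides by 14: x = 9/14

x = 9/14


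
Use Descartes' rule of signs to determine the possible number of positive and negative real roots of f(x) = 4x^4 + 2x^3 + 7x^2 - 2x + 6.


Descartes' rule of signs:

For positive roots, count sign changes in f(x) = 4x^4 + 2x^3 + 7x^2 - 2x + 6:
Signs of coefficients: +, +, +, -, +
Number of sign changes: 2
Possible positive real roots: 2, 0

For negative roots, examine f(-x) = 4x^4 - 2x^3 + 7x^2 + 2x + 6:
Signs of coefficients: +, -, +, +, +
Number of sign changes: 2
Possible negative real roots: 2, 0

Positive roots: 2 or 0; Negative roots: 2 or 0


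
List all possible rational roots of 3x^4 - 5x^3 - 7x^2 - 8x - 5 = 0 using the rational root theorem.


Rational root theorem: possible roots are ±p/q where:
  p divides the constant term (-5): p ∈ {1, 5}
  q divides the leading coefficient (3): q ∈ {1, 3}

All possible rational roots: -5, -5/3, -1, -1/3, 1/3, 1, 5/3, 5

-5, -5/3, -1, -1/3, 1/3, 1, 5/3, 5


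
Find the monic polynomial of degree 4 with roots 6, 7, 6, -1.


A monic polynomial with roots 6, 7, 6, -1 is:
p(x) = (x - 6)(x - 7)(x - 6)(x + 1)
After multiplying by (x - 6): x - 6
After multiplying by (x - 7): x^2 - 13x + 42
After multiplying by (x - 6): x^3 - 19x^2 + 120x - 252
After multiplying by (x + 1): x^4 - 18x^3 + 101x^2 - 132x - 252

x^4 - 18x^3 + 101x^2 - 132x - 252


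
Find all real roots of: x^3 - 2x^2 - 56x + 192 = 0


Let p(x) = x^3 - 2x^2 - 56x + 192. By the rational root theorem (leading coefficient 1), any rational root is an integer divisor of 192: try ±1, ±2, ... in turn.
Test x = 1: value = 135 ≠ 0.
Test x = -1: value = 245 ≠ 0.
Test x = 2: value = 80 ≠ 0.
Test x = -2: value = 288 ≠ 0.
Test x = 3: value = 33 ≠ 0.
Test x = -3: value = 315 ≠ 0.
Test x = 4: value = 0 ✓, so (x - 4) is a factor.
Synthetic division by (x - 4): bring down 1; 1(4) - 2 = 2; 2(4) - 56 = -48; (-48)(4) + 192 = 0 → quotient x^2 + 2x - 48, remainder 0.
Solve the quadratic x^2 + 2x - 48 = 0: discriminant = 2^2 - 4(1)(-48) = 4 + 192 = 196.
sqrt(196) = 14, so x = (-2 ± 14)/2: x = 6 or x = -8.

x = -8, x = 4, x = 6


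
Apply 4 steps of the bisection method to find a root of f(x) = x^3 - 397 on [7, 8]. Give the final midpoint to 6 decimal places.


f(x) = x^3 - 397
f(7) = -54 < 0
f(8) = 115 > 0

Step 1: midpoint = (7.000000 + 8.000000)/2 = 7.500000
  f(7.500000) = 24.875000
  f(mid) > 0, so root is in [7.000000, 7.500000]

Step 2: midpoint = (7.000000 + 7.500000)/2 = 7.250000
  f(7.250000) = -15.921875
  f(mid) < 0, so root is in [7.250000, 7.500000]

Step 3: midpoint = (7.250000 + 7.500000)/2 = 7.375000
  f(7.375000) = 4.130859
  f(mid) > 0, so root is in [7.250000, 7.375000]

Step 4: midpoint = (7.250000 + 7.375000)/2 = 7.312500
  f(7.312500) = -5.981201
  f(mid) < 0, so root is in [7.312500, 7.375000]

midpoint = 7.312500


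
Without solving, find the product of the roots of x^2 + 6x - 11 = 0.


By Vieta's formulas for ax^2 + bx + c = 0:
  Sum of roots = -b/a
  Product of roots = c/a

Here a = 1, b = 6, c = -11
Sum = -(6)/1 = -6
Product = -11/1 = -11

Product = -11


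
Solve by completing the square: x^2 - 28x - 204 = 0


Start: x^2 - 28x - 204 = 0
Move constant: x^2 - 28x = 204
Half of -28 is -14, squared is 196
Add 196 to both sides: x^2 - 28x + 196 = 400
(x - 14)^2 = 400
x - 14 = ±20
x = 14 + 20 = 34 or x = 14 - 20 = -6

x = -6, x = 34


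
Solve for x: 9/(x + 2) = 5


Multiply both sides by (x + 2): 9 = 5(x + 2)
Distribute: 9 = 5x + 10
5x = 9 - 10 = -1
x = -1/5

x = -1/5


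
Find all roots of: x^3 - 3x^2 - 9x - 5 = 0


Let p(x) = x^3 - 3x^2 - 9x - 5. By the rational root theorem (leading coefficient 1), any rational root is an integer divisor of 5: try ±1, ±2, ... in turn.
Test x = 1: value = -16 ≠ 0.
Test x = -1: value = 0 ✓, so (x + 1) is a factor.
Synthetic division by (x + 1): bring down 1; 1(-1) - 3 = -4; (-4)(-1) - 9 = -5; (-5)(-1) - 5 = 0 → quotient x^2 - 4x - 5, remainder 0.
Solve the quadratic x^2 - 4x - 5 = 0: discriminant = (-4)^2 - 4(1)(-5) = 16 + 20 = 36.
sqrt(36) = 6, so x = (4 ± 6)/2: x = 5 or x = -1.
Collecting all roots found:

x = -1 (multiplicity 2), x = 5


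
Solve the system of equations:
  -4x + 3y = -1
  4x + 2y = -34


Using Cramer's rule:
Determinant D = (-4)(2) - (4)(3) = -8 - 12 = -20
Dx = (-1)(2) - (-34)(3) = -2 + 102 = 100
Dy = (-4)(-34) - (4)(-1) = 136 + 4 = 140
x = Dx/D = 100/-20 = -5
y = Dy/D = 140/-20 = -7

x = -5, y = -7


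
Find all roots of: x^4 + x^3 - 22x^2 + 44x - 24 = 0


Let p(x) = x^4 + x^3 - 22x^2 + 44x - 24. By the rational root theorem (leading coefficient 1), any rational root is an integer divisor of 24: try ±1, ±2, ... in turn.
Test x = 1: value = 0 ✓, so (x - 1) is a factor.
Synthetic division by (x - 1): bring down 1; 1(1) + 1 = 2; 2(1) - 22 = -20; (-20)(1) + 44 = 24; 24(1) - 24 = 0 → quotient x^3 + 2x^2 - 20x + 24, remainder 0.
Continue with the quotient x^3 + 2x^2 - 20x + 24 (candidates must divide 24; re-test x = 1 first in case it repeats).
Test x = 1: value = 7 ≠ 0.
Test x = -1: value = 45 ≠ 0.
Test x = 2: value = 0 ✓, so (x - 2) is a factor.
Synthetic division by (x - 2): bring down 1; 1(2) + 2 = 4; 4(2) - 20 = -12; (-12)(2) + 24 = 0 → quotient x^2 + 4x - 12, remainder 0.
Solve the quadratic x^2 + 4x - 12 = 0: discriminant = 4^2 - 4(1)(-12) = 16 + 48 = 64.
sqrt(64) = 8, so x = (-4 ± 8)/2: x = 2 or x = -6.
Collecting all roots found:

x = -6, x = 1, x = 2 (multiplicity 2)


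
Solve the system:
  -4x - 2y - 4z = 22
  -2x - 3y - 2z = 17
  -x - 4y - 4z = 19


Using Cramer's rule. Expand each determinant along the first row.
D  = (-4)*[(-3)*(-4) - (-2)*(-4)] - (-2)*[(-2)*(-4) - (-2)*(-1)] + (-4)*[(-2)*(-4) - (-3)*(-1)]
  = (-4)*(4) - (-2)*(6) + (-4)*(5) = -24
Dx = 22*[(-3)*(-4) - (-2)*(-4)] - (-2)*[17*(-4) - (-2)*19] + (-4)*[17*(-4) - (-3)*19]
  = 22*(4) - (-2)*(-30) + (-4)*(-11) = 72
Dy = (-4)*[17*(-4) - (-2)*19] - 22*[(-2)*(-4) - (-2)*(-1)] + (-4)*[(-2)*19 - 17*(-1)]
  = (-4)*(-30) - 22*(6) + (-4)*(-21) = 72
Dz = (-4)*[(-3)*19 - 17*(-4)] - (-2)*[(-2)*19 - 17*(-1)] + 22*[(-2)*(-4) - (-3)*(-1)]
  = (-4)*(11) - (-2)*(-21) + 22*(5) = 24
x = Dx/D = 72/-24 = -3, y = Dy/D = 72/-24 = -3, z = Dz/D = 24/-24 = -1
Check eq1: (-4)(-3) + (-2)(-3) + (-4)(-1) = 22 = 22 ✓
Check eq2: (-2)(-3) + (-3)(-3) + (-2)(-1) = 17 = 17 ✓
Check eq3: (-1)(-3) + (-4)(-3) + (-4)(-1) = 19 = 19 ✓

x = -3, y = -3, z = -1


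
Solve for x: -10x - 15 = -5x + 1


Starting with: -10x - 15 = -5x + 1
Move all x terms to left: (-10 + 5)x = 1 + 15
Simplify: -5x = 16
Divide both sides by -5: x = -16/5

x = -16/5


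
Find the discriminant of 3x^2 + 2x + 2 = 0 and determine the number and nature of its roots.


For ax^2 + bx + c = 0, discriminant D = b^2 - 4ac
Here a = 3, b = 2, c = 2
D = (2)^2 - 4(3)(2) = 4 - 24 = -20

D = -20 < 0
The equation has no real roots (2 complex conjugate roots).

Discriminant = -20, no real roots (2 complex conjugate roots)


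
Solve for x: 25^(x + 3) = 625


Express both sides with the same base.
625 = 25^2
Since the bases match, equate exponents: x + 3 = 2
So x = 2 - (3) = -1

x = -1


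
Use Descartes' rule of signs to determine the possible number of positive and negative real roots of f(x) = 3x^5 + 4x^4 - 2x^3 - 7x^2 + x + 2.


Descartes' rule of signs:

For positive roots, count sign changes in f(x) = 3x^5 + 4x^4 - 2x^3 - 7x^2 + x + 2:
Signs of coefficients: +, +, -, -, +, +
Number of sign changes: 2
Possible positive real roots: 2, 0

For negative roots, examine f(-x) = -3x^5 + 4x^4 + 2x^3 - 7x^2 - x + 2:
Signs of coefficients: -, +, +, -, -, +
Number of sign changes: 3
Possible negative real roots: 3, 1

Positive roots: 2 or 0; Negative roots: 3 or 1


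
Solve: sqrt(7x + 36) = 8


Square both sides: 7x + 36 = 8^2 = 64
7x = 64 - 36 = 28
x = 4
Check: sqrt(7*4 + 36) = sqrt(64) = 8 ✓

x = 4


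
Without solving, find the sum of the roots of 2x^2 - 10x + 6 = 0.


By Vieta's formulas for ax^2 + bx + c = 0:
  Sum of roots = -b/a
  Product of roots = c/a

Here a = 2, b = -10, c = 6
Sum = -(-10)/2 = 5
Product = 6/2 = 3

Sum = 5


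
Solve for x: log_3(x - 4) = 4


Convert to exponential form: x - 4 = 3^4 = 81
x = 81 + 4 = 85
Check: log_3(85 - 4) = log_3(81) = log_3(81) = 4 ✓

x = 85


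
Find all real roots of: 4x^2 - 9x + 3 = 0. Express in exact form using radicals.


Using the quadratic formula: x = (-b ± sqrt(b^2 - 4ac)) / (2a)
Here a = 4, b = -9, c = 3
Discriminant = b^2 - 4ac = (-9)^2 - 4(4)(3) = 81 - 48 = 33
Since discriminant = 33 > 0, there are two real roots.
x = (9 ± sqrt(33)) / 8
Numerically: x ≈ 1.8431 or x ≈ 0.4069

x = (9 + sqrt(33)) / 8 or x = (9 - sqrt(33)) / 8


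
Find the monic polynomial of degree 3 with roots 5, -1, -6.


A monic polynomial with roots 5, -1, -6 is:
p(x) = (x - 5)(x + 1)(x + 6)
After multiplying by (x - 5): x - 5
After multiplying by (x + 1): x^2 - 4x - 5
After multiplying by (x + 6): x^3 + 2x^2 - 29x - 30

x^3 + 2x^2 - 29x - 30


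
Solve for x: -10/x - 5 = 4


Subtract -5 from both sides: -10/x = 9
Multiply both sides by x: -10 = 9 * x
Divide by 9: x = -10/9

x = -10/9


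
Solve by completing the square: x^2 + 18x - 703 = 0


Start: x^2 + 18x - 703 = 0
Move constant: x^2 + 18x = 703
Half of 18 is 9, squared is 81
Add 81 to both sides: x^2 + 18x + 81 = 784
(x + 9)^2 = 784
x + 9 = ±28
x = -9 + 28 = 19 or x = -9 - 28 = -37

x = -37, x = 19


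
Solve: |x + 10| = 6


An absolute value equation |expr| = 6 gives two cases:
Case 1: x + 10 = 6
  x = -4, so x = -4
Case 2: x + 10 = -6
  x = -16, so x = -16

x = -16, x = -4


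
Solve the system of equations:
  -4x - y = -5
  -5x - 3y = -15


Using Cramer's rule:
Determinant D = (-4)(-3) - (-5)(-1) = 12 - 5 = 7
Dx = (-5)(-3) - (-15)(-1) = 15 - 15 = 0
Dy = (-4)(-15) - (-5)(-5) = 60 - 25 = 35
x = Dx/D = 0/7 = 0
y = Dy/D = 35/7 = 5

x = 0, y = 5


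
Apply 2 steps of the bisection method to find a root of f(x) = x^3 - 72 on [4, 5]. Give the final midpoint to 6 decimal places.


f(x) = x^3 - 72
f(4) = -8 < 0
f(5) = 53 > 0

Step 1: midpoint = (4.000000 + 5.000000)/2 = 4.500000
  f(4.500000) = 19.125000
  f(mid) > 0, so root is in [4.000000, 4.500000]

Step 2: midpoint = (4.000000 + 4.500000)/2 = 4.250000
  f(4.250000) = 4.765625
  f(mid) > 0, so root is in [4.000000, 4.250000]

midpoint = 4.250000


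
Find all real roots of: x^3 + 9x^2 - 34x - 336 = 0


Let p(x) = x^3 + 9x^2 - 34x - 336. By the rational root theorem (leading coefficient 1), any rational root is an integer divisor of 336: try ±1, ±2, ... in turn.
Test x = 1: value = -360 ≠ 0.
Test x = -1: value = -294 ≠ 0.
Test x = 2: value = -360 ≠ 0.
Test x = -2: value = -240 ≠ 0.
Test x = 3: value = -330 ≠ 0.
Test x = -3: value = -180 ≠ 0.
Test x = 4: value = -264 ≠ 0.
Test x = -4: value = -120 ≠ 0.
Test x = 6: value = 0 ✓, so (x - 6) is a factor.
Synthetic division by (x - 6): bring down 1; 1(6) + 9 = 15; 15(6) - 34 = 56; 56(6) - 336 = 0 → quotient x^2 + 15x + 56, remainder 0.
Solve the quadratic x^2 + 15x + 56 = 0: discriminant = 15^2 - 4(1)(56) = 225 - 224 = 1.
sqrt(1) = 1, so x = (-15 ± 1)/2: x = -7 or x = -8.

x = -8, x = -7, x = 6


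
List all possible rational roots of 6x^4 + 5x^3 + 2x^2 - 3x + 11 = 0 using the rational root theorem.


Rational root theorem: possible roots are ±p/q where:
  p divides the constant term (11): p ∈ {1, 11}
  q divides the leading coefficient (6): q ∈ {1, 2, 3, 6}

All possible rational roots: -11, -11/2, -11/3, -11/6, -1, -1/2, -1/3, -1/6, 1/6, 1/3, 1/2, 1, 11/6, 11/3, 11/2, 11

-11, -11/2, -11/3, -11/6, -1, -1/2, -1/3, -1/6, 1/6, 1/3, 1/2, 1, 11/6, 11/3, 11/2, 11


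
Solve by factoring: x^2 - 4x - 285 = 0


We need two numbers that multiply to -285 and add to -4.
Those numbers are -19 and 15 (since (-19) * 15 = -285 and (-19) + 15 = -4).
So x^2 - 4x - 285 = (x - 19)(x + 15) = 0
Setting each factor to zero: x = 19 or x = -15

x = -15, x = 19


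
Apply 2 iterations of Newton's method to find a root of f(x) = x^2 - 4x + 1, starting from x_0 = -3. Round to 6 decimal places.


Newton's method: x_(n+1) = x_n - f(x_n)/f'(x_n)
f(x) = x^2 - 4x + 1
f'(x) = 2x - 4

Iteration 1:
  f(-3.000000) = 22.000000
  f'(-3.000000) = -10.000000
  x_1 = -3.000000 - (22.000000)/(-10.000000) = -0.800000

Iteration 2:
  f(-0.800000) = 4.840000
  f'(-0.800000) = -5.600000
  x_2 = -0.800000 - (4.840000)/(-5.600000) = 0.064286

x_2 = 0.064286


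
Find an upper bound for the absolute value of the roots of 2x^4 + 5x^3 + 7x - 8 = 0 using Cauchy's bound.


Cauchy's bound: all roots r satisfy |r| <= 1 + max(|a_i/a_n|) for i = 0,...,n-1
where a_n is the leading coefficient.

Coefficients: [2, 5, 0, 7, -8]
Leading coefficient a_n = 2
Ratios |a_i/a_n|: 5/2, 0, 7/2, 4
Maximum ratio: 4
Cauchy's bound: |r| <= 1 + 4 = 5

Upper bound = 5


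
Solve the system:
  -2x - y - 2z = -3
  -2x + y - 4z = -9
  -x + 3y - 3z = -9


Using Cramer's rule. Expand each determinant along the first row.
D  = (-2)*[1*(-3) - (-4)*3] - (-1)*[(-2)*(-3) - (-4)*(-1)] + (-2)*[(-2)*3 - 1*(-1)]
  = (-2)*(9) - (-1)*(2) + (-2)*(-5) = -6
Dx = (-3)*[1*(-3) - (-4)*3] - (-1)*[(-9)*(-3) - (-4)*(-9)] + (-2)*[(-9)*3 - 1*(-9)]
  = (-3)*(9) - (-1)*(-9) + (-2)*(-18) = 0
Dy = (-2)*[(-9)*(-3) - (-4)*(-9)] - (-3)*[(-2)*(-3) - (-4)*(-1)] + (-2)*[(-2)*(-9) - (-9)*(-1)]
  = (-2)*(-9) - (-3)*(2) + (-2)*(9) = 6
Dz = (-2)*[1*(-9) - (-9)*3] - (-1)*[(-2)*(-9) - (-9)*(-1)] + (-3)*[(-2)*3 - 1*(-1)]
  = (-2)*(18) - (-1)*(9) + (-3)*(-5) = -12
x = Dx/D = 0/-6 = 0, y = Dy/D = 6/-6 = -1, z = Dz/D = -12/-6 = 2
Check eq1: (-2)(0) + (-1)(-1) + (-2)(2) = -3 = -3 ✓
Check eq2: (-2)(0) + (1)(-1) + (-4)(2) = -9 = -9 ✓
Check eq3: (-1)(0) + (3)(-1) + (-3)(2) = -9 = -9 ✓

x = 0, y = -1, z = 2


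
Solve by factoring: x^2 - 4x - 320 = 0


We need two numbers that multiply to -320 and add to -4.
Those numbers are -20 and 16 (since (-20) * 16 = -320 and (-20) + 16 = -4).
So x^2 - 4x - 320 = (x - 20)(x + 16) = 0
Setting each factor to zero: x = 20 or x = -16

x = -16, x = 20


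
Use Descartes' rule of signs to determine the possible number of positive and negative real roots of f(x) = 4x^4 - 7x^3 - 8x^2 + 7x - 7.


Descartes' rule of signs:

For positive roots, count sign changes in f(x) = 4x^4 - 7x^3 - 8x^2 + 7x - 7:
Signs of coefficients: +, -, -, +, -
Number of sign changes: 3
Possible positive real roots: 3, 1

For negative roots, examine f(-x) = 4x^4 + 7x^3 - 8x^2 - 7x - 7:
Signs of coefficients: +, +, -, -, -
Number of sign changes: 1
Possible negative real roots: 1

Positive roots: 3 or 1; Negative roots: 1


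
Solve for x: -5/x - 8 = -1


Subtract -8 from both sides: -5/x = 7
Multiply both sides by x: -5 = 7 * x
Divide by 7: x = -5/7

x = -5/7


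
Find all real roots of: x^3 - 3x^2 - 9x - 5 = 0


Let p(x) = x^3 - 3x^2 - 9x - 5. By the rational root theorem (leading coefficient 1), any rational root is an integer divisor of 5: try ±1, ±2, ... in turn.
Test x = 1: value = -16 ≠ 0.
Test x = -1: value = 0 ✓, so (x + 1) is a factor.
Synthetic division by (x + 1): bring down 1; 1(-1) - 3 = -4; (-4)(-1) - 9 = -5; (-5)(-1) - 5 = 0 → quotient x^2 - 4x - 5, remainder 0.
Solve the quadratic x^2 - 4x - 5 = 0: discriminant = (-4)^2 - 4(1)(-5) = 16 + 20 = 36.
sqrt(36) = 6, so x = (4 ± 6)/2: x = 5 or x = -1.

x = -1 (multiplicity 2), x = 5


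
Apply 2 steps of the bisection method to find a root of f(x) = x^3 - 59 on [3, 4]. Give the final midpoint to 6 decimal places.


f(x) = x^3 - 59
f(3) = -32 < 0
f(4) = 5 > 0

Step 1: midpoint = (3.000000 + 4.000000)/2 = 3.500000
  f(3.500000) = -16.125000
  f(mid) < 0, so root is in [3.500000, 4.000000]

Step 2: midpoint = (3.500000 + 4.000000)/2 = 3.750000
  f(3.750000) = -6.265625
  f(mid) < 0, so root is in [3.750000, 4.000000]

midpoint = 3.750000


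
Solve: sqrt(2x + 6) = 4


Square both sides: 2x + 6 = 4^2 = 16
2x = 16 - 6 = 10
x = 5
Check: sqrt(2*5 + 6) = sqrt(16) = 4 ✓

x = 5


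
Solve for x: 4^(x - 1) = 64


Express both sides with the same base.
64 = 4^3
Since the bases match, equate exponents: x - 1 = 3
So x = 3 - (-1) = 4

x = 4


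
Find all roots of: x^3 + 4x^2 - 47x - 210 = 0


Let p(x) = x^3 + 4x^2 - 47x - 210. By the rational root theorem (leading coefficient 1), any rational root is an integer divisor of 210: try ±1, ±2, ... in turn.
Test x = 1: value = -252 ≠ 0.
Test x = -1: value = -160 ≠ 0.
Test x = 2: value = -280 ≠ 0.
Test x = -2: value = -108 ≠ 0.
Test x = 3: value = -288 ≠ 0.
Test x = -3: value = -60 ≠ 0.
Test x = 5: value = -220 ≠ 0.
Test x = -5: value = 0 ✓, so (x + 5) is a factor.
Synthetic division by (x + 5): bring down 1; 1(-5) + 4 = -1; (-1)(-5) - 47 = -42; (-42)(-5) - 210 = 0 → quotient x^2 - x - 42, remainder 0.
Solve the quadratic x^2 - x - 42 = 0: discriminant = (-1)^2 - 4(1)(-42) = 1 + 168 = 169.
sqrt(169) = 13, so x = (1 ± 13)/2: x = 7 or x = -6.
Collecting all roots found:

x = -6, x = -5, x = 7


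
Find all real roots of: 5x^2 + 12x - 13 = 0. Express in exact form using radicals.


Using the quadratic formula: x = (-b ± sqrt(b^2 - 4ac)) / (2a)
Here a = 5, b = 12, c = -13
Discriminant = b^2 - 4ac = 12^2 - 4(5)(-13) = 144 + 260 = 404
Since discriminant = 404 > 0, there are two real roots.
x = (-12 ± 2*sqrt(101)) / 10
Simplifying: x = (-6 ± sqrt(101)) / 5
Numerically: x ≈ 0.8100 or x ≈ -3.2100

x = (-6 + sqrt(101)) / 5 or x = (-6 - sqrt(101)) / 5


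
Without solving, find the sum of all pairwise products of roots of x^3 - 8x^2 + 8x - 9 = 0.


By Vieta's formulas for x^3 + bx^2 + cx + d = 0:
  r1 + r2 + r3 = -b/a = 8
  r1*r2 + r1*r3 + r2*r3 = c/a = 8
  r1*r2*r3 = -d/a = 9


Sum of pairwise products = 8


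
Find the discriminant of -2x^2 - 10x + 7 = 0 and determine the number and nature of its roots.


For ax^2 + bx + c = 0, discriminant D = b^2 - 4ac
Here a = -2, b = -10, c = 7
D = (-10)^2 - 4(-2)(7) = 100 + 56 = 156

D = 156 > 0 but not a perfect square
The equation has 2 distinct real irrational roots.

Discriminant = 156, 2 distinct real irrational roots


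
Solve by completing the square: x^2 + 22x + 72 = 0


Start: x^2 + 22x + 72 = 0
Move constant: x^2 + 22x = -72
Half of 22 is 11, squared is 121
Add 121 to both sides: x^2 + 22x + 121 = 49
(x + 11)^2 = 49
x + 11 = ±7
x = -11 + 7 = -4 or x = -11 - 7 = -18

x = -18, x = -4


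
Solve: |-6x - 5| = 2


An absolute value equation |expr| = 2 gives two cases:
Case 1: -6x - 5 = 2
  -6x = 7, so x = -7/6
Case 2: -6x - 5 = -2
  -6x = 3, so x = -1/2

x = -7/6, x = -1/2


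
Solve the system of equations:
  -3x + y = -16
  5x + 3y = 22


Using Cramer's rule:
Determinant D = (-3)(3) - (5)(1) = -9 - 5 = -14
Dx = (-16)(3) - (22)(1) = -48 - 22 = -70
Dy = (-3)(22) - (5)(-16) = -66 + 80 = 14
x = Dx/D = -70/-14 = 5
y = Dy/D = 14/-14 = -1

x = 5, y = -1


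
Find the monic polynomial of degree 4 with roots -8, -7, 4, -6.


A monic polynomial with roots -8, -7, 4, -6 is:
p(x) = (x + 8)(x + 7)(x - 4)(x + 6)
After multiplying by (x + 8): x + 8
After multiplying by (x + 7): x^2 + 15x + 56
After multiplying by (x - 4): x^3 + 11x^2 - 4x - 224
After multiplying by (x + 6): x^4 + 17x^3 + 62x^2 - 248x - 1344

x^4 + 17x^3 + 62x^2 - 248x - 1344


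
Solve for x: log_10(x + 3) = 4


Convert to exponential form: x + 3 = 10^4 = 10000
x = 10000 - 3 = 9997
Check: log_10(9997 + 3) = log_10(10000) = log_10(10000) = 4 ✓

x = 9997


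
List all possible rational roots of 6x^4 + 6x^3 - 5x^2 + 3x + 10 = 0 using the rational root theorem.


Rational root theorem: possible roots are ±p/q where:
  p divides the constant term (10): p ∈ {1, 2, 5, 10}
  q divides the leading coefficient (6): q ∈ {1, 2, 3, 6}

All possible rational roots: -10, -5, -10/3, -5/2, -2, -5/3, -1, -5/6, -2/3, -1/2, -1/3, -1/6, 1/6, 1/3, 1/2, 2/3, 5/6, 1, 5/3, 2, 5/2, 10/3, 5, 10

-10, -5, -10/3, -5/2, -2, -5/3, -1, -5/6, -2/3, -1/2, -1/3, -1/6, 1/6, 1/3, 1/2, 2/3, 5/6, 1, 5/3, 2, 5/2, 10/3, 5, 10


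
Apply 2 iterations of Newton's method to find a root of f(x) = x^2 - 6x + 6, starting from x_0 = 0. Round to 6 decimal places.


Newton's method: x_(n+1) = x_n - f(x_n)/f'(x_n)
f(x) = x^2 - 6x + 6
f'(x) = 2x - 6

Iteration 1:
  f(0.000000) = 6.000000
  f'(0.000000) = -6.000000
  x_1 = 0.000000 - (6.000000)/(-6.000000) = 1.000000

Iteration 2:
  f(1.000000) = 1.000000
  f'(1.000000) = -4.000000
  x_2 = 1.000000 - (1.000000)/(-4.000000) = 1.250000

x_2 = 1.250000


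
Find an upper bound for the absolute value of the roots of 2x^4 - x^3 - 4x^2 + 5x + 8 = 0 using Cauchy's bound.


Cauchy's bound: all roots r satisfy |r| <= 1 + max(|a_i/a_n|) for i = 0,...,n-1
where a_n is the leading coefficient.

Coefficients: [2, -1, -4, 5, 8]
Leading coefficient a_n = 2
Ratios |a_i/a_n|: 1/2, 2, 5/2, 4
Maximum ratio: 4
Cauchy's bound: |r| <= 1 + 4 = 5

Upper bound = 5


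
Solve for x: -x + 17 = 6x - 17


Starting with: -x + 17 = 6x - 17
Move all x terms to left: (-1 - 6)x = -17 - 17
Simplify: -7x = -34
Divide both sides by -7: x = 34/7

x = 34/7


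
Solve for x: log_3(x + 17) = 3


Convert to exponential form: x + 17 = 3^3 = 27
x = 27 - 17 = 10
Check: log_3(10 + 17) = log_3(27) = log_3(27) = 3 ✓

x = 10


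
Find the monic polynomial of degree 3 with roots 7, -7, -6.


A monic polynomial with roots 7, -7, -6 is:
p(x) = (x - 7)(x + 7)(x + 6)
After multiplying by (x - 7): x - 7
After multiplying by (x + 7): x^2 - 49
After multiplying by (x + 6): x^3 + 6x^2 - 49x - 294

x^3 + 6x^2 - 49x - 294


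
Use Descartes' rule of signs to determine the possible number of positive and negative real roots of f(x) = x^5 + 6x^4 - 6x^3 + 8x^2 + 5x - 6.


Descartes' rule of signs:

For positive roots, count sign changes in f(x) = x^5 + 6x^4 - 6x^3 + 8x^2 + 5x - 6:
Signs of coefficients: +, +, -, +, +, -
Number of sign changes: 3
Possible positive real roots: 3, 1

For negative roots, examine f(-x) = -x^5 + 6x^4 + 6x^3 + 8x^2 - 5x - 6:
Signs of coefficients: -, +, +, +, -, -
Number of sign changes: 2
Possible negative real roots: 2, 0

Positive roots: 3 or 1; Negative roots: 2 or 0
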